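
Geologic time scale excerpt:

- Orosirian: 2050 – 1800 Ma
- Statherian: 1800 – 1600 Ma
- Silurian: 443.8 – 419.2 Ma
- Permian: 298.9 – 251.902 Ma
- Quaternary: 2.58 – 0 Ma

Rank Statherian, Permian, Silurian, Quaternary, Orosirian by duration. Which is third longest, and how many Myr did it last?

Start − end for each: Statherian 1800 − 1600 = 200; Permian 298.9 − 251.902 = 46.998; Silurian 443.8 − 419.2 = 24.6; Quaternary 2.58 − 0 = 2.58; Orosirian 2050 − 1800 = 250.
Ranking these from longest: Orosirian > Statherian > Permian > Silurian > Quaternary.
Position 3 in that ranking is Permian, which lasted 46.998 Myr.

Permian, 46.998 million years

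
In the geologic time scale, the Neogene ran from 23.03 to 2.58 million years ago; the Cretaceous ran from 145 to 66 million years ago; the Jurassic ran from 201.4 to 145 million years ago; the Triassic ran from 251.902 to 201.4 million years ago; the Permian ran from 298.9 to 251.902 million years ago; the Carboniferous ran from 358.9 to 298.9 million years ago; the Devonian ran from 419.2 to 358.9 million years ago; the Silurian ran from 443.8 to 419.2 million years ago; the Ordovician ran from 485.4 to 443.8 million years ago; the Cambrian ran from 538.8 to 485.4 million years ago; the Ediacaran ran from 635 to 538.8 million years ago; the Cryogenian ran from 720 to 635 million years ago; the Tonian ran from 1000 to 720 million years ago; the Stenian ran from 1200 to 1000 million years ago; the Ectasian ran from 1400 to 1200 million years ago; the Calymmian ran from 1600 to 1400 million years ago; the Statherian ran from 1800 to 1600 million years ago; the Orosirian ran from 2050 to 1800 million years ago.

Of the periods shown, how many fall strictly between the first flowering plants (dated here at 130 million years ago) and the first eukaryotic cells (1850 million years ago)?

1850 Ma sits inside the Orosirian (2050–1800) and 130 Ma inside the Cretaceous (145–66); neither of those is wholly between the two dates.
The listed periods lying completely between them are Statherian, Calymmian, Ectasian, Stenian, Tonian, Cryogenian, Ediacaran, Cambrian, Ordovician, Silurian, Devonian, Carboniferous, Permian, Triassic, Jurassic — 15 in all.

15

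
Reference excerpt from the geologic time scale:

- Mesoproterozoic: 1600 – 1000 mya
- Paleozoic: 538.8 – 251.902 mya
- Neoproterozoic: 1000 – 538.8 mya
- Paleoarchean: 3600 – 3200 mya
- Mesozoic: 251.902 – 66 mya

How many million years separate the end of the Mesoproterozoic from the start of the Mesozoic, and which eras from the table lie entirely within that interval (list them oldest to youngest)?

748.098 million years; Neoproterozoic, Paleozoic

The Mesoproterozoic closes at 1000 Ma and the Mesozoic opens at 251.902 Ma, so the interval is 1000 − 251.902 = 748.098 Myr.
An era fits inside if it starts at or after 1000 Ma and ends at or before 251.902 Ma; oldest first that gives Neoproterozoic, Paleozoic.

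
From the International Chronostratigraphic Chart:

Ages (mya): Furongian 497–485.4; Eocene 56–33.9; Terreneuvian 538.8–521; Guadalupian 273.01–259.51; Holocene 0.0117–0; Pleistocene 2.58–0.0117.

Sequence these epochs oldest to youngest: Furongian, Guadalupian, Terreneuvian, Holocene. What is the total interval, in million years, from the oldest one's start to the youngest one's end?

Terreneuvian → Furongian → Guadalupian → Holocene; total span 538.8 Myr

From the excerpt: Furongian 497–485.4; Guadalupian 273.01–259.51; Terreneuvian 538.8–521; Holocene 0.0117–0 (Ma).
Larger Ma is earlier, so the oldest is Terreneuvian and the youngest is Holocene; oldest to youngest: Terreneuvian, Furongian, Guadalupian, Holocene.
Oldest start 538.8 minus youngest end 0 gives 538.8 Myr overall.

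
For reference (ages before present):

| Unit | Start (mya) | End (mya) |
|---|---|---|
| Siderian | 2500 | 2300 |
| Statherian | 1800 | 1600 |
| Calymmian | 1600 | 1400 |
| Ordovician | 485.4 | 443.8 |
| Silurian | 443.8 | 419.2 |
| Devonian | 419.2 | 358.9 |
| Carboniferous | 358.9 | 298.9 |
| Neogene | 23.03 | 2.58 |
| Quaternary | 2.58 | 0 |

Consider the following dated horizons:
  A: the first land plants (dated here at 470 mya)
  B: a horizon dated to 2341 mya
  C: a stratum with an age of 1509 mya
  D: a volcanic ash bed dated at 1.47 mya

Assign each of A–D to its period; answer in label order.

Match each age against the start–end ranges in the excerpt: A = 470 Ma → Ordovician (485.4–443.8); B = 2341 Ma → Siderian (2500–2300); C = 1509 Ma → Calymmian (1600–1400); D = 1.47 Ma → Quaternary (2.58–0).

A — Ordovician; B — Siderian; C — Calymmian; D — Quaternary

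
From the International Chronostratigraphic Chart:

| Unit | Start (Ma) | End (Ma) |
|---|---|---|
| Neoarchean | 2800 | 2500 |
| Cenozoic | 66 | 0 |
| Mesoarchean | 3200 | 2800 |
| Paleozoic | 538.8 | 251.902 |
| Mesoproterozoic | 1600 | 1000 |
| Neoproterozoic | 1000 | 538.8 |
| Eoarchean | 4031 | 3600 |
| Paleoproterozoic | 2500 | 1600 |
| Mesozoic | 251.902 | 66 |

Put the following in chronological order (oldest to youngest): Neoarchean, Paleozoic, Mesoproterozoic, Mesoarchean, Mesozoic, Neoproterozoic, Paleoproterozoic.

Mesoarchean, Neoarchean, Paleoproterozoic, Mesoproterozoic, Neoproterozoic, Paleozoic, Mesozoic

The oldest of these is Mesoarchean (starts 3200 Ma) and the youngest is Mesozoic (ends 66 Ma).
In between, by decreasing start age: Neoarchean (2800), Paleoproterozoic (2500), Mesoproterozoic (1600), Neoproterozoic (1000), Paleozoic (538.8).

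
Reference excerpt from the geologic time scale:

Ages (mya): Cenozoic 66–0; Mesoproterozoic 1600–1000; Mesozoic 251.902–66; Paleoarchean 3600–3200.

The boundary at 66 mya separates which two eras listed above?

Mesozoic and Cenozoic

The Mesozoic ends at 66 mya and the Cenozoic begins at 66 mya, so they share that boundary.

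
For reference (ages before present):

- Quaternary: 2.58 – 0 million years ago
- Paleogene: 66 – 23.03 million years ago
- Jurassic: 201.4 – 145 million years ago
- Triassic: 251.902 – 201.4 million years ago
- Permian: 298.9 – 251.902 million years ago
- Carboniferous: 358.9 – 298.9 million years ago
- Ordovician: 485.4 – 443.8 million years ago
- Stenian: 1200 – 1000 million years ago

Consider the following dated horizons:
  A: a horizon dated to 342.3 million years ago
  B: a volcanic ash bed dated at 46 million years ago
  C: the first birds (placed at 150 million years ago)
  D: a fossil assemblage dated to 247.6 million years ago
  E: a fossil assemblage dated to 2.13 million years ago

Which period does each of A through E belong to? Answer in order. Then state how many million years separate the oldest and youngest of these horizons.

A — Carboniferous; B — Paleogene; C — Jurassic; D — Triassic; E — Quaternary; span 340.17 million years

A: 342.3 Ma lies in 358.9–298.9 Ma, so Carboniferous.
B: 46 Ma lies in 66–23.03 Ma, so Paleogene.
C: 150 Ma lies in 201.4–145 Ma, so Jurassic.
D: 247.6 Ma lies in 251.902–201.4 Ma, so Triassic.
E: 2.13 Ma lies in 2.58–0 Ma, so Quaternary.
Oldest = 342.3 Ma, youngest = 2.13 Ma → span 340.17 Myr.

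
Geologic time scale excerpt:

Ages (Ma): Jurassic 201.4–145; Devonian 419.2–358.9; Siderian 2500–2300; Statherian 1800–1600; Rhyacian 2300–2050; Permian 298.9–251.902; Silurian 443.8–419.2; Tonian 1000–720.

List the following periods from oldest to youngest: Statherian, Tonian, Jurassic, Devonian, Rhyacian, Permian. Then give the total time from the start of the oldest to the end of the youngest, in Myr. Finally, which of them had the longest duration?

From the excerpt: Statherian 1800–1600; Tonian 1000–720; Jurassic 201.4–145; Devonian 419.2–358.9; Rhyacian 2300–2050; Permian 298.9–251.902 (Ma).
Larger Ma is earlier, so the oldest is Rhyacian and the youngest is Jurassic; oldest to youngest: Rhyacian, Statherian, Tonian, Devonian, Permian, Jurassic.
Oldest start 2300 minus youngest end 145 gives 2155 Myr overall.
Individual lengths (start − end): Tonian 280; Rhyacian 250; Jurassic 56.4; Devonian 60.3; Statherian 200; Permian 46.998. The largest is Tonian at 280 Myr.

Rhyacian, Statherian, Tonian, Devonian, Permian, Jurassic; total span 2155 Myr; longest is Tonian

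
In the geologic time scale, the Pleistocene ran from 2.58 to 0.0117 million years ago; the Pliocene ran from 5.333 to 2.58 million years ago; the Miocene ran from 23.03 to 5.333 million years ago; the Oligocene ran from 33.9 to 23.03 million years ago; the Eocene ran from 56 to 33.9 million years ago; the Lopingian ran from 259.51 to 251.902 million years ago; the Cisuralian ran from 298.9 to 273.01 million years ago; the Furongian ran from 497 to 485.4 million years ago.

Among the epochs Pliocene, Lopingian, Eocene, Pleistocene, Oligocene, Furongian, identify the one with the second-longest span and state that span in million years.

Durations: Pliocene 2.753; Lopingian 7.608; Eocene 22.1; Pleistocene 2.5683; Oligocene 10.87; Furongian 11.6 Myr.
Sorted longest-first: Eocene (22.1), Furongian (11.6), Oligocene (10.87), Lopingian (7.608), Pliocene (2.753), Pleistocene (2.5683).
The second longest is Furongian at 11.6 Myr.

Furongian, 11.6 million years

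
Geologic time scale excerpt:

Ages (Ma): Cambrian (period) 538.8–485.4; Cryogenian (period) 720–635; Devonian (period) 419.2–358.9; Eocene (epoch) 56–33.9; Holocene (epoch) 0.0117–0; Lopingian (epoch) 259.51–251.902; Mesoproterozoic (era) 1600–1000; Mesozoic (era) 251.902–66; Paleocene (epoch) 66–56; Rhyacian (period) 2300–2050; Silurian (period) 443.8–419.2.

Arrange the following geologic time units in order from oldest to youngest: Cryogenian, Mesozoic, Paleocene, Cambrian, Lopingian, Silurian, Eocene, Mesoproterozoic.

Mesoproterozoic, then Cryogenian, then Cambrian, then Silurian, then Lopingian, then Mesozoic, then Paleocene, then Eocene

Sorting by start age (descending Ma, since larger Ma = older): Mesoproterozoic start 1600, Cryogenian start 720, Cambrian start 538.8, Silurian start 443.8, Lopingian start 259.51, Mesozoic start 251.902, Paleocene start 66, Eocene start 56.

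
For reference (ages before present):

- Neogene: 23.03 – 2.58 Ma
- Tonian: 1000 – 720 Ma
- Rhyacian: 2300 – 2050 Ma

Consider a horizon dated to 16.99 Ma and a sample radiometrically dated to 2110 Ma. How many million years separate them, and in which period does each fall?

Elapsed time: 2110 − 16.99 = 2093.01 Myr.
16.99 Ma lies within 23.03–2.58 Ma: Neogene.
2110 Ma lies within 2300–2050 Ma: Rhyacian.

2093.01 million years apart; the first in the Neogene, the second in the Rhyacian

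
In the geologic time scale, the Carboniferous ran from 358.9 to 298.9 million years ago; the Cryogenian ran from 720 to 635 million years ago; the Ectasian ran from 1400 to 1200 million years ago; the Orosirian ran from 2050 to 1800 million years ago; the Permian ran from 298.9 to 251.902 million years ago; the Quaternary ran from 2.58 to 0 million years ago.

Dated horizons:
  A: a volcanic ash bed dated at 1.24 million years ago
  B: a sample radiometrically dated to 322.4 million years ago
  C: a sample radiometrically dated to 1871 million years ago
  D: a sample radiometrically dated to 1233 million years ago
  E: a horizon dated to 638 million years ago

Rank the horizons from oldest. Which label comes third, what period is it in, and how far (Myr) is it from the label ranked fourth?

Sorted oldest-first by Ma: C (1871), D (1233), E (638), B (322.4), A (1.24).
The third oldest is E at 638 Ma, which lies in 720–635 Ma: the Cryogenian.
The fourth oldest is B at 322.4 Ma; separation = |638 − 322.4| = 315.6 Myr.

E, in the Cryogenian; 315.6 million years to B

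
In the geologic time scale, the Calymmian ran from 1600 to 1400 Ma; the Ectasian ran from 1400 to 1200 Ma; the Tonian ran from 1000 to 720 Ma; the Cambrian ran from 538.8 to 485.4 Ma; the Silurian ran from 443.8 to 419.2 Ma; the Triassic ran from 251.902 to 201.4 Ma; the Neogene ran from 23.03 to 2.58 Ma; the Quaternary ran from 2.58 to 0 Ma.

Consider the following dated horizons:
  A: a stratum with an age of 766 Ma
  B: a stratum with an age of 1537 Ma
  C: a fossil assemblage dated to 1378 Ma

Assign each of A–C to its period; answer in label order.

Match each age against the start–end ranges in the excerpt: A = 766 Ma → Tonian (1000–720); B = 1537 Ma → Calymmian (1600–1400); C = 1378 Ma → Ectasian (1400–1200).

A — Tonian; B — Calymmian; C — Ectasian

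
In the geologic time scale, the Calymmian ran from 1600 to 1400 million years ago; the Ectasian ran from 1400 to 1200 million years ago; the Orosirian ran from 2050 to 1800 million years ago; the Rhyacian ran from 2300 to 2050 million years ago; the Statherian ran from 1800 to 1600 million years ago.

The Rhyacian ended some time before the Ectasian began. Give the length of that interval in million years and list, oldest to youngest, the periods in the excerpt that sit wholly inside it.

650 million years; Orosirian, Statherian, Calymmian

The Rhyacian closes at 2050 Ma and the Ectasian opens at 1400 Ma, so the interval is 2050 − 1400 = 650 Myr.
A period fits inside if it starts at or after 2050 Ma and ends at or before 1400 Ma; oldest first that gives Orosirian, Statherian, Calymmian.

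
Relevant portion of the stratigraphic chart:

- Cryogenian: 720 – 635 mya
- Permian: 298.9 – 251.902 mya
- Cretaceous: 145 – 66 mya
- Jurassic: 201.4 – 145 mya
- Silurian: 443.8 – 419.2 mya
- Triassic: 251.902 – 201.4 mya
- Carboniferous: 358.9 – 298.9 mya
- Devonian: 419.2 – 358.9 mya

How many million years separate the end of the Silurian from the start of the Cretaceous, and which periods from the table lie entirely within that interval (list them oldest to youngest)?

274.2 million years; Devonian, Carboniferous, Permian, Triassic, Jurassic

End of Silurian = 419.2 Ma; start of Cretaceous = 145 Ma.
Gap = 419.2 − 145 = 274.2 Myr.
Periods wholly inside 419.2–145 Ma: Devonian (419.2–358.9), Carboniferous (358.9–298.9), Permian (298.9–251.902), Triassic (251.902–201.4), Jurassic (201.4–145).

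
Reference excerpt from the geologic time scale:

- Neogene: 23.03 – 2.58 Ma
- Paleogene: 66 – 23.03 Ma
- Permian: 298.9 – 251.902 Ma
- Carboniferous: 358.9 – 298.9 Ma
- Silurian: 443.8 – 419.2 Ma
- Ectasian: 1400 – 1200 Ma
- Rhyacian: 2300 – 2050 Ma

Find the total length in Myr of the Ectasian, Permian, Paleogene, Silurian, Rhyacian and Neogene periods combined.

Duration is start − end for each: (1400 − 1200) + (298.9 − 251.902) + (66 − 23.03) + (443.8 − 419.2) + (2300 − 2050) + (23.03 − 2.58).
That is 200 + 46.998 + 42.97 + 24.6 + 250 + 20.45, which totals 585.018 million years.

585.018 million years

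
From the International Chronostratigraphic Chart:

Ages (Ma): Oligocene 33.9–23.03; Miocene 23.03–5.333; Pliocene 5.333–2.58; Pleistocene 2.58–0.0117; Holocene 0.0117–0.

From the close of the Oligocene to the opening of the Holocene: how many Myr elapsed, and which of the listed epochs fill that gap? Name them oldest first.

23.0183 million years; Miocene, Pliocene, Pleistocene

End of Oligocene = 23.03 Ma; start of Holocene = 0.0117 Ma.
Gap = 23.03 − 0.0117 = 23.0183 Myr.
Epochs wholly inside 23.03–0.0117 Ma: Miocene (23.03–5.333), Pliocene (5.333–2.58), Pleistocene (2.58–0.0117).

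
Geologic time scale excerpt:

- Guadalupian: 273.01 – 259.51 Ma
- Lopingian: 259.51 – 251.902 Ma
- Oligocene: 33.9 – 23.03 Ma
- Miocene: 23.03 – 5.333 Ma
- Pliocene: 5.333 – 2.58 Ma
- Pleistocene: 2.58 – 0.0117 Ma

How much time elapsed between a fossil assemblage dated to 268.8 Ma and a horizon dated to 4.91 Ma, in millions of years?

263.89 million years

268.8 − 4.91 = 263.89 million years.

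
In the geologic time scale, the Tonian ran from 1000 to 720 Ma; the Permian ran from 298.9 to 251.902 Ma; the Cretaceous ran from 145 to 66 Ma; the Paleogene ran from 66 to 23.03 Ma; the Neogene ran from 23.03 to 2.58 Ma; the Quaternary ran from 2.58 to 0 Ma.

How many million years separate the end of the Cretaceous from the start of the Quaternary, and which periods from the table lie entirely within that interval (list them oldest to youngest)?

63.42 million years; Paleogene, Neogene

End of Cretaceous = 66 Ma; start of Quaternary = 2.58 Ma.
Gap = 66 − 2.58 = 63.42 Myr.
Periods wholly inside 66–2.58 Ma: Paleogene (66–23.03), Neogene (23.03–2.58).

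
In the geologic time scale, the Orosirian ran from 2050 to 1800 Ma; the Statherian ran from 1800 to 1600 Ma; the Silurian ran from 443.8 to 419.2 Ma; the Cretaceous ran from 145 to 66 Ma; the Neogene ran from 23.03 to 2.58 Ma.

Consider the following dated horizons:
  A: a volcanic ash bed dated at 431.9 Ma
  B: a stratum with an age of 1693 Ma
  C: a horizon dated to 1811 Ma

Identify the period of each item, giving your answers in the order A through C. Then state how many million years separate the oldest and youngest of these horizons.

A — Silurian; B — Statherian; C — Orosirian; span 1379.1 million years

A: 431.9 Ma lies in 443.8–419.2 Ma, so Silurian.
B: 1693 Ma lies in 1800–1600 Ma, so Statherian.
C: 1811 Ma lies in 2050–1800 Ma, so Orosirian.
Oldest = 1811 Ma, youngest = 431.9 Ma → span 1379.1 Myr.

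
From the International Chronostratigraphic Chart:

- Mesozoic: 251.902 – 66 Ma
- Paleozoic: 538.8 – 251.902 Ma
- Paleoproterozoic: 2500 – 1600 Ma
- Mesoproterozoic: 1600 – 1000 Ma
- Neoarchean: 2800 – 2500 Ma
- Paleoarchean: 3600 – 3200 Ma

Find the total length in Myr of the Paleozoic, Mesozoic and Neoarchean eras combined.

Each duration: Paleozoic = 286.898; Mesozoic = 185.902; Neoarchean = 300.
Sum: 286.898 + 185.902 + 300 = 772.8 Myr.

772.8 million years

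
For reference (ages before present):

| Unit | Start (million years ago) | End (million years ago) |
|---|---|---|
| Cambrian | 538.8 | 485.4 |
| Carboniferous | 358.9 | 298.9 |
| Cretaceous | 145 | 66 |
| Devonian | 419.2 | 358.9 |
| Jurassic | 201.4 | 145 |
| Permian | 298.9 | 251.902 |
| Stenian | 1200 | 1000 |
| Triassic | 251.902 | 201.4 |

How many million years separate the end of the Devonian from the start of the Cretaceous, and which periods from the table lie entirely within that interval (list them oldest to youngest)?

End of Devonian = 358.9 Ma; start of Cretaceous = 145 Ma.
Gap = 358.9 − 145 = 213.9 Myr.
Periods wholly inside 358.9–145 Ma: Carboniferous (358.9–298.9), Permian (298.9–251.902), Triassic (251.902–201.4), Jurassic (201.4–145).

213.9 million years; Carboniferous, Permian, Triassic, Jurassic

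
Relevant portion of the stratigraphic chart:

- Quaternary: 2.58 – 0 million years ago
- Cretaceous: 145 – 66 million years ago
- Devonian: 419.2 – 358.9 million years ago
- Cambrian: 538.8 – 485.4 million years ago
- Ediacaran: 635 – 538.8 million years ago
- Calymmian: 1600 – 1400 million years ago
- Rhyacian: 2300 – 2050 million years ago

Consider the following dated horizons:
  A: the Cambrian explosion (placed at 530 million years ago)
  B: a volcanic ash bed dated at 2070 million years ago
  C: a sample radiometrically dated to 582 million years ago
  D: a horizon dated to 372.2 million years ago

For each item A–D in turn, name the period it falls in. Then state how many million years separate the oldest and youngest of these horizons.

Match each age against the start–end ranges in the excerpt: A = 530 Ma → Cambrian (538.8–485.4); B = 2070 Ma → Rhyacian (2300–2050); C = 582 Ma → Ediacaran (635–538.8); D = 372.2 Ma → Devonian (419.2–358.9).
The largest age is 2070 Ma and the smallest is 372.2 Ma; their difference is 1697.8 Myr.

A — Cambrian; B — Rhyacian; C — Ediacaran; D — Devonian; span 1697.8 million years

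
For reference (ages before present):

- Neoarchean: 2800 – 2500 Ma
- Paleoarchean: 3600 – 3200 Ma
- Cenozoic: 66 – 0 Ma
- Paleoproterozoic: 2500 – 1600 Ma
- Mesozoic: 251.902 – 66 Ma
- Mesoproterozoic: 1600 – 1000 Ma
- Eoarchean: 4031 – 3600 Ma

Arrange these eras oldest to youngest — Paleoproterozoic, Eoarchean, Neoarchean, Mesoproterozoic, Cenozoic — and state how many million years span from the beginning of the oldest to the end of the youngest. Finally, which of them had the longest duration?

Eoarchean, Neoarchean, Paleoproterozoic, Mesoproterozoic, Cenozoic; total span 4031 Myr; longest is Paleoproterozoic

Start ages (Ma): Eoarchean 4031, Neoarchean 2800, Paleoproterozoic 2500, Mesoproterozoic 1600, Cenozoic 66.
Ordered oldest to youngest: Eoarchean, Neoarchean, Paleoproterozoic, Mesoproterozoic, Cenozoic.
Span = 4031 − 0 = 4031 Myr.
Durations: Mesoproterozoic 600, Neoarchean 300, Eoarchean 431, Cenozoic 66, Paleoproterozoic 900 → longest is Paleoproterozoic (900 Myr).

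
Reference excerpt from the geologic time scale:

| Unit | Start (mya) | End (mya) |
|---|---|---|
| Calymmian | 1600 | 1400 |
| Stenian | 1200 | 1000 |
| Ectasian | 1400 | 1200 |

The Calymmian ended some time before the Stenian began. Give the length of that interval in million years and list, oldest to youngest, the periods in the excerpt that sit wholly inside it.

200 million years; Ectasian

The Calymmian closes at 1400 Ma and the Stenian opens at 1200 Ma, so the interval is 1400 − 1200 = 200 Myr.
A period fits inside if it starts at or after 1400 Ma and ends at or before 1200 Ma; oldest first that gives Ectasian.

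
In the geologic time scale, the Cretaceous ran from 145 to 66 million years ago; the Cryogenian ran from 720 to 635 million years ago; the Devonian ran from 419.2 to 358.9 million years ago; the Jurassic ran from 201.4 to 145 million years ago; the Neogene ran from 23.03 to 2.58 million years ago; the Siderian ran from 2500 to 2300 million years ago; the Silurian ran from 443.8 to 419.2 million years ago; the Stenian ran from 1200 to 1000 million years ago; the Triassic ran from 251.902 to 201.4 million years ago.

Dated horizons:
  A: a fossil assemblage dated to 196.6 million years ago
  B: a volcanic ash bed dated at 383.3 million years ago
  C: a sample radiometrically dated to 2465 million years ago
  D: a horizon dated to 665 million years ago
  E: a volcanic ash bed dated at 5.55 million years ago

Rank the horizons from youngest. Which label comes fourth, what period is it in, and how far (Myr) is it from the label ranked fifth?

Sorted youngest-first by Ma: E (5.55), A (196.6), B (383.3), D (665), C (2465).
The fourth youngest is D at 665 Ma, which lies in 720–635 Ma: the Cryogenian.
The fifth youngest is C at 2465 Ma; separation = |665 − 2465| = 1800 Myr.

D, in the Cryogenian; 1800 million years to C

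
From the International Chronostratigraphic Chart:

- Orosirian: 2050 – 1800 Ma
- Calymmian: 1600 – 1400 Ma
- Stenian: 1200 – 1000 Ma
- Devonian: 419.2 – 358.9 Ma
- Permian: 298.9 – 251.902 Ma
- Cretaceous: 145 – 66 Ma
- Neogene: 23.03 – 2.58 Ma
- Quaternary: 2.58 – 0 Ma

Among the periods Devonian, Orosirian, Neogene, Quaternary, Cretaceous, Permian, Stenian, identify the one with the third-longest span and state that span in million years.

Durations: Devonian 60.3; Orosirian 250; Neogene 20.45; Quaternary 2.58; Cretaceous 79; Permian 46.998; Stenian 200 Myr.
Sorted longest-first: Orosirian (250), Stenian (200), Cretaceous (79), Devonian (60.3), Permian (46.998), Neogene (20.45), Quaternary (2.58).
The third longest is Cretaceous at 79 Myr.

Cretaceous, 79 million years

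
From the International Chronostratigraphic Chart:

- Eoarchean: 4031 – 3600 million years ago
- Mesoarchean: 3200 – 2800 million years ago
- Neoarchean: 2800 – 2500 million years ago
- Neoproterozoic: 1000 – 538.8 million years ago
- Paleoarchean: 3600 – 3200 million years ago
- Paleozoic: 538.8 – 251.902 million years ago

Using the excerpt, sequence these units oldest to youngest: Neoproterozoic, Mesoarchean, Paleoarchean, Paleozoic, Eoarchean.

Eoarchean, Paleoarchean, Mesoarchean, Neoproterozoic, Paleozoic

The oldest of these is Eoarchean (starts 4031 Ma) and the youngest is Paleozoic (ends 251.902 Ma).
In between, by decreasing start age: Paleoarchean (3600), Mesoarchean (3200), Neoproterozoic (1000).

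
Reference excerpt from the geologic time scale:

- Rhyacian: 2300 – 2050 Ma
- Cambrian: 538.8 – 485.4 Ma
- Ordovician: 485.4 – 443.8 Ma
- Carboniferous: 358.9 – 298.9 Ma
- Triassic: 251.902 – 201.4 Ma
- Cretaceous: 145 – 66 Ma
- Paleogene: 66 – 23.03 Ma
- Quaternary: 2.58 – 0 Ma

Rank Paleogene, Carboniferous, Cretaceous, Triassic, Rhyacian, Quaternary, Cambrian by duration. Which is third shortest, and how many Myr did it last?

Start − end for each: Paleogene 66 − 23.03 = 42.97; Carboniferous 358.9 − 298.9 = 60; Cretaceous 145 − 66 = 79; Triassic 251.902 − 201.4 = 50.502; Rhyacian 2300 − 2050 = 250; Quaternary 2.58 − 0 = 2.58; Cambrian 538.8 − 485.4 = 53.4.
Ranking these from shortest: Quaternary < Paleogene < Triassic < Cambrian < Carboniferous < Cretaceous < Rhyacian.
Position 3 in that ranking is Triassic, which lasted 50.502 Myr.

Triassic, 50.502 million years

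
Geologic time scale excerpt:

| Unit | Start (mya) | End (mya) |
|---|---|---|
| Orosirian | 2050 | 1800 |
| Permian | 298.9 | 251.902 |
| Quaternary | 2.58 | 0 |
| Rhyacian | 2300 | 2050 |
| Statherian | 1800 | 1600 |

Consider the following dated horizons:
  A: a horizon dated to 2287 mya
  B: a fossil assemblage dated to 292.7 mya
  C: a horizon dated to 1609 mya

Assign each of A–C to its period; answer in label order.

Match each age against the start–end ranges in the excerpt: A = 2287 Ma → Rhyacian (2300–2050); B = 292.7 Ma → Permian (298.9–251.902); C = 1609 Ma → Statherian (1800–1600).

A — Rhyacian; B — Permian; C — Statherian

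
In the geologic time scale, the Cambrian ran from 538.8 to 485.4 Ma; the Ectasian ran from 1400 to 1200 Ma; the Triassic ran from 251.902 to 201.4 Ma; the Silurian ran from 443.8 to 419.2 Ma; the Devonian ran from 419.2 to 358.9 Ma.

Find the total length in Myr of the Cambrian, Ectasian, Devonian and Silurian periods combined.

338.3 million years

Duration is start − end for each: (538.8 − 485.4) + (1400 − 1200) + (419.2 − 358.9) + (443.8 − 419.2).
That is 53.4 + 200 + 60.3 + 24.6, which totals 338.3 million years.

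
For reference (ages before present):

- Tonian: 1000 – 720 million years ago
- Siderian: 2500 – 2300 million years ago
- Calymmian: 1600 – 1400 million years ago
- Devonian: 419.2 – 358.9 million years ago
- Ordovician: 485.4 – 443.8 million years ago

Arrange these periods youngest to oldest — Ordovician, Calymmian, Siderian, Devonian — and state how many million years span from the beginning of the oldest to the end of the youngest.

Devonian, Ordovician, Calymmian, Siderian; total span 2141.1 Myr

From the excerpt: Ordovician 485.4–443.8; Calymmian 1600–1400; Siderian 2500–2300; Devonian 419.2–358.9 (Ma).
Larger Ma is earlier, so the oldest is Siderian and the youngest is Devonian; youngest to oldest: Devonian, Ordovician, Calymmian, Siderian.
Oldest start 2500 minus youngest end 358.9 gives 2141.1 Myr overall.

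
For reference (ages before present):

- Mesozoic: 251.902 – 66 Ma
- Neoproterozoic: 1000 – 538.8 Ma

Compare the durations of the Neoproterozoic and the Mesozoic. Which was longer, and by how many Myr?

Neoproterozoic, by 275.298 million years

Neoproterozoic: 1000 − 538.8 = 461.2 Myr.
Mesozoic: 251.902 − 66 = 185.902 Myr.
Difference: 461.2 − 185.902 = 275.298 Myr, so the Neoproterozoic was longer.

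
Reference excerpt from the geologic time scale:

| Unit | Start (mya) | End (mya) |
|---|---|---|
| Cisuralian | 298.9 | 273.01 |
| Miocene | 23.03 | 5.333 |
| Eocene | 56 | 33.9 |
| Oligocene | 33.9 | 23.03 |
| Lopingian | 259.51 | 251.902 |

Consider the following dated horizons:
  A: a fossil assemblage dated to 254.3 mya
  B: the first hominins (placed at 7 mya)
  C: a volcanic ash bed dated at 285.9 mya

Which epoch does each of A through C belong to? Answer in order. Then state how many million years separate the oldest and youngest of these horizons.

A — Lopingian; B — Miocene; C — Cisuralian; span 278.9 million years

A: 254.3 Ma lies in 259.51–251.902 Ma, so Lopingian.
B: 7 Ma lies in 23.03–5.333 Ma, so Miocene.
C: 285.9 Ma lies in 298.9–273.01 Ma, so Cisuralian.
Oldest = 285.9 Ma, youngest = 7 Ma → span 278.9 Myr.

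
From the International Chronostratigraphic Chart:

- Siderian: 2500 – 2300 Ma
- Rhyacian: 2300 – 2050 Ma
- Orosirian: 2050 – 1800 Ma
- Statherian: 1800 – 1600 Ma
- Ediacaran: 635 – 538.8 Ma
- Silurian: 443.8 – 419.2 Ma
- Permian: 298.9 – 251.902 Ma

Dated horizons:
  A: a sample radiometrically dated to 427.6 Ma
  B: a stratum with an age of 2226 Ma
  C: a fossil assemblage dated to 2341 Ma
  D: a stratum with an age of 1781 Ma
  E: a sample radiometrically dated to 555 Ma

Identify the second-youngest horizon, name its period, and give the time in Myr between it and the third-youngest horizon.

Sorted youngest-first by Ma: A (427.6), E (555), D (1781), B (2226), C (2341).
The second youngest is E at 555 Ma, which lies in 635–538.8 Ma: the Ediacaran.
The third youngest is D at 1781 Ma; separation = |555 − 1781| = 1226 Myr.

E, in the Ediacaran; 1226 million years to D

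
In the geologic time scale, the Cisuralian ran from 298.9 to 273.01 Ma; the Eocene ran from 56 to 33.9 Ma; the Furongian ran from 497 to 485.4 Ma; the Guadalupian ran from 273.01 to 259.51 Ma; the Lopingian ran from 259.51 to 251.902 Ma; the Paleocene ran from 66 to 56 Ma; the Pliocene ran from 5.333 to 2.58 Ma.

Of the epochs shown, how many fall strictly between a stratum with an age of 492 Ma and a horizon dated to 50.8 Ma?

The older date is 492 Ma and the younger is 50.8 Ma.
Epochs with start < 492 and end > 50.8 Ma: Cisuralian (298.9–273.01), Guadalupian (273.01–259.51), Lopingian (259.51–251.902), Paleocene (66–56).
That is 4 complete epochs.

4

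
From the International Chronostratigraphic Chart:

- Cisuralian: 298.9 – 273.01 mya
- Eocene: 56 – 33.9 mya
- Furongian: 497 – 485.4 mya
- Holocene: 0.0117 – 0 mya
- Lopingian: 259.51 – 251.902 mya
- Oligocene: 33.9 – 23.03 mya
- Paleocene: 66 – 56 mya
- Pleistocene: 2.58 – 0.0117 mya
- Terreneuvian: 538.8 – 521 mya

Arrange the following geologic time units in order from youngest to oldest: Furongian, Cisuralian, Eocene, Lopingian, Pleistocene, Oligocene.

The oldest of these is Furongian (starts 497 Ma) and the youngest is Pleistocene (ends 0.0117 Ma).
In between, by decreasing start age: Cisuralian (298.9), Lopingian (259.51), Eocene (56), Oligocene (33.9).
Listing youngest first means reversing that sequence.

Pleistocene, Oligocene, Eocene, Lopingian, Cisuralian, Furongian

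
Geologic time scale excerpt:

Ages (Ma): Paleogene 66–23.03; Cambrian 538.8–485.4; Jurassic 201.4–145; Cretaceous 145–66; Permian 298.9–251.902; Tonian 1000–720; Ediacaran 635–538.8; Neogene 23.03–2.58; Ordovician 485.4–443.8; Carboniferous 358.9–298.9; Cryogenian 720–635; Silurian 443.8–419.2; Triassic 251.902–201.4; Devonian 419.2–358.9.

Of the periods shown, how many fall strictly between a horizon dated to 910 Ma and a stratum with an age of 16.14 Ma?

12

The older date is 910 Ma and the younger is 16.14 Ma.
Periods with start < 910 and end > 16.14 Ma: Cryogenian (720–635), Ediacaran (635–538.8), Cambrian (538.8–485.4), Ordovician (485.4–443.8), Silurian (443.8–419.2), Devonian (419.2–358.9), Carboniferous (358.9–298.9), Permian (298.9–251.902), Triassic (251.902–201.4), Jurassic (201.4–145), Cretaceous (145–66), Paleogene (66–23.03).
That is 12 complete periods.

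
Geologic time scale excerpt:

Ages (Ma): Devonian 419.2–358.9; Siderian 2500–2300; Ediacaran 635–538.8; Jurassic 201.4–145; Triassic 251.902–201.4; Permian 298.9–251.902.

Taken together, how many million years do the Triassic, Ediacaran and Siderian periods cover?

Duration is start − end for each: (251.902 − 201.4) + (635 − 538.8) + (2500 − 2300).
That is 50.502 + 96.2 + 200, which totals 346.702 million years.

346.702 million years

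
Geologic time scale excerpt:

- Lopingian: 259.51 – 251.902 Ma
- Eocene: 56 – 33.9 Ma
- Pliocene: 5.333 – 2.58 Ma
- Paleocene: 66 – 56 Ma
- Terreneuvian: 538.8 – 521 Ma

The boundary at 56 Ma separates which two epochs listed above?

Paleocene and Eocene

The Paleocene ends at 56 Ma and the Eocene begins at 56 Ma, so they share that boundary.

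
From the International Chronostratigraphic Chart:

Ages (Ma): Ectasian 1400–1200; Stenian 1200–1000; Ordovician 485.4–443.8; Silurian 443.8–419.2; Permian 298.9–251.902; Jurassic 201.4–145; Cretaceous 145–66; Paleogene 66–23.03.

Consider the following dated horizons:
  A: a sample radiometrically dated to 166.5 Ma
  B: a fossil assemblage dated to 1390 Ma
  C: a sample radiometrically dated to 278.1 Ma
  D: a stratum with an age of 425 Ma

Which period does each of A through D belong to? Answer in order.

A — Jurassic; B — Ectasian; C — Permian; D — Silurian

A: 166.5 Ma lies in 201.4–145 Ma, so Jurassic.
B: 1390 Ma lies in 1400–1200 Ma, so Ectasian.
C: 278.1 Ma lies in 298.9–251.902 Ma, so Permian.
D: 425 Ma lies in 443.8–419.2 Ma, so Silurian.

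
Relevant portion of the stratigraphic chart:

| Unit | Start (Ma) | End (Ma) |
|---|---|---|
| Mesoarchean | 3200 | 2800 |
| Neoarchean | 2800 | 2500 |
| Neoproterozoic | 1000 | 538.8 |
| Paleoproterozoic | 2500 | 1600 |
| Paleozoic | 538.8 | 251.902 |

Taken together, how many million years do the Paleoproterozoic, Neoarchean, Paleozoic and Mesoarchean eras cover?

Each duration: Paleoproterozoic = 900; Neoarchean = 300; Paleozoic = 286.898; Mesoarchean = 400.
Sum: 900 + 300 + 286.898 + 400 = 1886.898 Myr.

1886.898 million years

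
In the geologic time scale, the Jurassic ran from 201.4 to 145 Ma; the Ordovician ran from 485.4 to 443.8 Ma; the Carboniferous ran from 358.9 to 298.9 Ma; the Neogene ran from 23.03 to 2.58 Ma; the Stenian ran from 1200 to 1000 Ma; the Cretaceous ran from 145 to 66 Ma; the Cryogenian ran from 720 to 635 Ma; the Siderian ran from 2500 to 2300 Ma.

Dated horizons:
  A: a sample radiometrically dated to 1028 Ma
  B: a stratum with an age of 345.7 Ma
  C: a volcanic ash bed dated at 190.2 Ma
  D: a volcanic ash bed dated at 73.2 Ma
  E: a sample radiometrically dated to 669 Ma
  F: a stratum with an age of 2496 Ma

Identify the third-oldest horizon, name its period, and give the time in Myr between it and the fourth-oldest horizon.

E, in the Cryogenian; 323.3 million years to B

Larger Ma means older, so oldest first: F 2496 > A 1028 > E 669 > B 345.7 > C 190.2 > D 73.2.
Counting 3 along gives E (669 Ma); the excerpt puts that inside the Cryogenian, 720–635 Ma.
Next in line is B (345.7 Ma), and 669 − 345.7 = 323.3 Myr.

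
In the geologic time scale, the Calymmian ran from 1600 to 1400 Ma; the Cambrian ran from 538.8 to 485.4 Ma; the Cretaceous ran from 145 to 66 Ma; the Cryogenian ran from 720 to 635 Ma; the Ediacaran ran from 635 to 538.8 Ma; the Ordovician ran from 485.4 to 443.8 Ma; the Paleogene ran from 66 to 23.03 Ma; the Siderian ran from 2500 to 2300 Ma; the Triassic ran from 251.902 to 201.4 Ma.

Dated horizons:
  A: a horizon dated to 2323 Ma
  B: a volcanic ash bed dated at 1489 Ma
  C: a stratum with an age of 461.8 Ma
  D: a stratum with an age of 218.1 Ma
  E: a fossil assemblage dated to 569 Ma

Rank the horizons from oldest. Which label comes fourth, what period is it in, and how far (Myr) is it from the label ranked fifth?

Sorted oldest-first by Ma: A (2323), B (1489), E (569), C (461.8), D (218.1).
The fourth oldest is C at 461.8 Ma, which lies in 485.4–443.8 Ma: the Ordovician.
The fifth oldest is D at 218.1 Ma; separation = |461.8 − 218.1| = 243.7 Myr.

C, in the Ordovician; 243.7 million years to D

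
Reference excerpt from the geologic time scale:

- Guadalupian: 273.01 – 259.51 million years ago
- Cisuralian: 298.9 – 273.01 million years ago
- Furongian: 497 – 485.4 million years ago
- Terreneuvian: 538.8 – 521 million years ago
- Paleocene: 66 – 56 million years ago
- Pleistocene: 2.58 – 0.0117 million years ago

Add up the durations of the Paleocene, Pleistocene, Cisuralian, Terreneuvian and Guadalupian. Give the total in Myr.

69.7583 million years

Duration is start − end for each: (66 − 56) + (2.58 − 0.0117) + (298.9 − 273.01) + (538.8 − 521) + (273.01 − 259.51).
That is 10 + 2.5683 + 25.89 + 17.8 + 13.5, which totals 69.7583 million years.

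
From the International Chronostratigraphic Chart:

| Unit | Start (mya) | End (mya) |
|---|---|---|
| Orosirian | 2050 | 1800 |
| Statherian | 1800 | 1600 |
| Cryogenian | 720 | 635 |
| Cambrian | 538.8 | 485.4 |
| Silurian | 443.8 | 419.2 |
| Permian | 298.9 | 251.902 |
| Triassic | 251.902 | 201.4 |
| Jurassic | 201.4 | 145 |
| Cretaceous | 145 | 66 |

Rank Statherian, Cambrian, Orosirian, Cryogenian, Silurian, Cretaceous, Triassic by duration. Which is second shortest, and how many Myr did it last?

Triassic, 50.502 million years

Durations: Statherian 200; Cambrian 53.4; Orosirian 250; Cryogenian 85; Silurian 24.6; Cretaceous 79; Triassic 50.502 Myr.
Sorted shortest-first: Silurian (24.6), Triassic (50.502), Cambrian (53.4), Cretaceous (79), Cryogenian (85), Statherian (200), Orosirian (250).
The second shortest is Triassic at 50.502 Myr.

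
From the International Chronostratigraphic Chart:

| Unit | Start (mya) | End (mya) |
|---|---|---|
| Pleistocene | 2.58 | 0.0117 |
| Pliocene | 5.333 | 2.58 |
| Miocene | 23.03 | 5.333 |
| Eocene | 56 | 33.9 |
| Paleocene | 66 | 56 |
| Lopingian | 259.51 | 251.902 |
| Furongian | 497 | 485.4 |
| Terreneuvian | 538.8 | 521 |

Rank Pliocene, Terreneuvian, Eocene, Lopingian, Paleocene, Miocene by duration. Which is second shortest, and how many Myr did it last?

Durations: Pliocene 2.753; Terreneuvian 17.8; Eocene 22.1; Lopingian 7.608; Paleocene 10; Miocene 17.697 Myr.
Sorted shortest-first: Pliocene (2.753), Lopingian (7.608), Paleocene (10), Miocene (17.697), Terreneuvian (17.8), Eocene (22.1).
The second shortest is Lopingian at 7.608 Myr.

Lopingian, 7.608 million years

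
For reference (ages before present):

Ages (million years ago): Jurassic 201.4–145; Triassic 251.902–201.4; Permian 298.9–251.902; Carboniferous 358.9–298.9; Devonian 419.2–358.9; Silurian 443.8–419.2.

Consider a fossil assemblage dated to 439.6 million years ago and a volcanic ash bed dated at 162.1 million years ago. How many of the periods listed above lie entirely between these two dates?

The older date is 439.6 Ma and the younger is 162.1 Ma.
Periods with start < 439.6 and end > 162.1 Ma: Devonian (419.2–358.9), Carboniferous (358.9–298.9), Permian (298.9–251.902), Triassic (251.902–201.4).
That is 4 complete periods.

4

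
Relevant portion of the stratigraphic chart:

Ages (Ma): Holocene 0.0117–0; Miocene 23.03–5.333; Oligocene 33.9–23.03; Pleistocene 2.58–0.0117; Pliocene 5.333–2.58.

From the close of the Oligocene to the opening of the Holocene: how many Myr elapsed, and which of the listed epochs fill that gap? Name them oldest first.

End of Oligocene = 23.03 Ma; start of Holocene = 0.0117 Ma.
Gap = 23.03 − 0.0117 = 23.0183 Myr.
Epochs wholly inside 23.03–0.0117 Ma: Miocene (23.03–5.333), Pliocene (5.333–2.58), Pleistocene (2.58–0.0117).

23.0183 million years; Miocene, Pliocene, Pleistocene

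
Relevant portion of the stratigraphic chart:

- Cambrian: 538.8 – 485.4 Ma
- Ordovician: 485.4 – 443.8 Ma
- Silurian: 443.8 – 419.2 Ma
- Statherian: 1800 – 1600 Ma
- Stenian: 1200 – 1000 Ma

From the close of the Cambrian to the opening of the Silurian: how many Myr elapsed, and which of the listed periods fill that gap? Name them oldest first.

41.6 million years; Ordovician

End of Cambrian = 485.4 Ma; start of Silurian = 443.8 Ma.
Gap = 485.4 − 443.8 = 41.6 Myr.
Periods wholly inside 485.4–443.8 Ma: Ordovician (485.4–443.8).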